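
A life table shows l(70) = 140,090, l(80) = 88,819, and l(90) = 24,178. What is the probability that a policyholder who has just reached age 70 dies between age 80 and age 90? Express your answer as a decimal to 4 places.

0.4614

This is the probability of reaching 80 but not 90, conditional on being alive at 70: (l(80) − l(90)) / l(70).
= (88,819 − 24,178) / 140,090 = 64,641 / 140,090 = 0.461425.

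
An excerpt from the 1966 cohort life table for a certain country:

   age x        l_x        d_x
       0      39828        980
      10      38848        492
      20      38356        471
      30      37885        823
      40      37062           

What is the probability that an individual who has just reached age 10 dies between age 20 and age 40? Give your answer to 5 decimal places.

This is the probability of reaching 20 but not 40, conditional on being alive at 10: (l_20 − l_40) / l_10.
= (38356 − 37062) / 38848 = 1294 / 38848 = 0.033309.

0.03331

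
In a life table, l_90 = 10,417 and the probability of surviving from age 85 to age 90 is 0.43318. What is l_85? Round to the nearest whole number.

l_85 = l_90 / p = 10,417 / 0.43318 = 24048.

24048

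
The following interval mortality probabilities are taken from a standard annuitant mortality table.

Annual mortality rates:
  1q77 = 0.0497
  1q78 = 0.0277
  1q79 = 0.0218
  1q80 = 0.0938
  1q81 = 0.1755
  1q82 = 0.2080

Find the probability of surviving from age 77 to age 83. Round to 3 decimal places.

0.535

6p77 = (1 − 0.0497) × (1 − 0.0277) × (1 − 0.0218) × (1 − 0.0938) × (1 − 0.1755) × (1 − 0.2080).
= 0.9503 × 0.9723 × 0.9782 × 0.9062 × 0.8245 × 0.7920 = 0.534846.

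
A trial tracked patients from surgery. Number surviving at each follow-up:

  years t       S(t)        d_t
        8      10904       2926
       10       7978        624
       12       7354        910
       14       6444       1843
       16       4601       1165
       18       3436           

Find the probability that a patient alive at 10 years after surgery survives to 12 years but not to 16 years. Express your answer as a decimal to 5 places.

This is the probability of reaching 12 but not 16, conditional on being alive at 10: (S(12) − S(16)) / S(10).
= (7354 − 4601) / 7978 = 2753 / 7978 = 0.345074.

0.34507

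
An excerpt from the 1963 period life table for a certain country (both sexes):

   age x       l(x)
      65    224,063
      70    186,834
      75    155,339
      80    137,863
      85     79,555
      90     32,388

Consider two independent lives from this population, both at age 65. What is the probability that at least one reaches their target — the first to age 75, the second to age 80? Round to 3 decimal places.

0.882

p₁ = l(75)/l(65) = 155,339/224,063 = 0.693283; p₂ = l(80)/l(65) = 137,863/224,063 = 0.615287.
P(at least one) = 1 − (1−p₁)(1−p₂) = 1 − 0.306717 × 0.384713 = 0.882002.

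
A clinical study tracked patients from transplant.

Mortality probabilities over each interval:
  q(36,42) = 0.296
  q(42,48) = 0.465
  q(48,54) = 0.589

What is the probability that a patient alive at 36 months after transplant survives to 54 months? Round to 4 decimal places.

0.1548

P(survive 36→54) = (1 − 0.296) × (1 − 0.465) × (1 − 0.589).
= 0.704 × 0.535 × 0.411 = 0.154799.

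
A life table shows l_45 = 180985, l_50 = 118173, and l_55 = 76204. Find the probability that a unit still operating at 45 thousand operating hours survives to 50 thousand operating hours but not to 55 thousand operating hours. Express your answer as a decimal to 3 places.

This is the probability of reaching 50 but not 55, conditional on being operational at 45: (l_50 − l_55) / l_45.
= (118173 − 76204) / 180985 = 41969 / 180985 = 0.231892.

0.232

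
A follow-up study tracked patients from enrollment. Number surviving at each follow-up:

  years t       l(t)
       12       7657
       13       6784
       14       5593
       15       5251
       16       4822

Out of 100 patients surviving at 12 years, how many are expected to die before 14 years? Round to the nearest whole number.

The relevant probability is 1 − 5593/7657 = 0.269557.
Expected number = 100 × 0.269557 = 27.

27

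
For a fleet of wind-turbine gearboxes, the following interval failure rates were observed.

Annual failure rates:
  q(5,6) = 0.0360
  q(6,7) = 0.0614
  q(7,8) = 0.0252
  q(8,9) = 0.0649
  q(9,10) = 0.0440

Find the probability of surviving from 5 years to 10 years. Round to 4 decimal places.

The overall survival probability is (1 − 0.0360) × (1 − 0.0614) × (1 − 0.0252) × (1 − 0.0649) × (1 − 0.0440).
= 0.9640 × 0.9386 × 0.9748 × 0.9351 × 0.9560 = 0.788477.

0.7885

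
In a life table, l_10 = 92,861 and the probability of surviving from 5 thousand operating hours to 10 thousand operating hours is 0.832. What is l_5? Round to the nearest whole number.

111612

l_5 = l_10 / p = 92,861 / 0.832 = 111612.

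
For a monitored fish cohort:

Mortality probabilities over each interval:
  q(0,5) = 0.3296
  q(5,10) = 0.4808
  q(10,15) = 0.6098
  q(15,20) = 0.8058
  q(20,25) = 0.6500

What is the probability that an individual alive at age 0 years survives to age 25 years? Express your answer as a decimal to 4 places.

The overall survival probability is (1 − 0.3296) × (1 − 0.4808) × (1 − 0.6098) × (1 − 0.8058) × (1 − 0.6500).
= 0.6704 × 0.5192 × 0.3902 × 0.1942 × 0.3500 = 0.009232.

0.0092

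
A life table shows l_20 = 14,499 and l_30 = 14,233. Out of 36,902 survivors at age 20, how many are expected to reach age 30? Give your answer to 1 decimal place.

The relevant probability is 14,233/14,499 = 0.981654.
Expected number = 36,902 × 0.981654 = 36225.0.

36225.0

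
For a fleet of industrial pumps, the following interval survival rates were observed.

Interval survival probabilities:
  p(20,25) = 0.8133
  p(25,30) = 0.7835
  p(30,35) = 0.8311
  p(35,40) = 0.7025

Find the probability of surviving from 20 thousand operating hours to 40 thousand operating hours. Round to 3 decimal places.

0.372

Survival from 20 to 40 is the product of surviving each interval: 0.8133 × 0.7835 × 0.8311 × 0.7025.
= 0.372040.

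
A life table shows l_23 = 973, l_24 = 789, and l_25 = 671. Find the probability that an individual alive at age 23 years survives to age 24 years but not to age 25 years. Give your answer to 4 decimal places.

This is the probability of reaching 24 but not 25, conditional on being alive at 23: (l_24 − l_25) / l_23.
= (789 − 671) / 973 = 118 / 973 = 0.121274.

0.1213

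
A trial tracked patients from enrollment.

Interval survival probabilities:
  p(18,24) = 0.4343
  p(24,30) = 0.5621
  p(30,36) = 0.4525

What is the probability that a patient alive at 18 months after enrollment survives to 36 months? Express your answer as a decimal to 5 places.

Survival from 18 to 36 is the product of surviving each interval: 0.4343 × 0.5621 × 0.4525.
= 0.110464.

0.11046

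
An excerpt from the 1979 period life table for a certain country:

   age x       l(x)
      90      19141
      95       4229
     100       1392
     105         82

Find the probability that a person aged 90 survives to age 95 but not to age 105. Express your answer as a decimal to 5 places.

0.21666

This is the probability of reaching 95 but not 105, conditional on being alive at 90: (l(95) − l(105)) / l(90).
= (4229 − 82) / 19141 = 4147 / 19141 = 0.216655.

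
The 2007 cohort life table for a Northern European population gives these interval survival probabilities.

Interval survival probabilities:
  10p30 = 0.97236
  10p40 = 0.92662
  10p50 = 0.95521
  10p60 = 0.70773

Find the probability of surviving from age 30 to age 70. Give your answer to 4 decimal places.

0.6091

40p30 = 0.97236 × 0.92662 × 0.95521 × 0.70773.
= 0.609109.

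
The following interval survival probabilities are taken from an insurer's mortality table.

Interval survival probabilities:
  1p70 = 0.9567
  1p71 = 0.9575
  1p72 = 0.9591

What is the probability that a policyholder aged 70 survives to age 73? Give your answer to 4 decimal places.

3p70 = 0.9567 × 0.9575 × 0.9591.
= 0.878574.

0.8786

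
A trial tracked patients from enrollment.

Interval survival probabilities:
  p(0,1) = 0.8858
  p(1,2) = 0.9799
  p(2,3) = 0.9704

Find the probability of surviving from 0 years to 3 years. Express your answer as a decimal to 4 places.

Survival from 0 to 3 is the product of surviving each interval: 0.8858 × 0.9799 × 0.9704.
= 0.842303.

0.8423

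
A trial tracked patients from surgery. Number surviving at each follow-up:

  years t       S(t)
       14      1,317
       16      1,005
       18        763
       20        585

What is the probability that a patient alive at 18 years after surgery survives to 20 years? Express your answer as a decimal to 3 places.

The conditional survival probability is S(20)/S(18) = 585/763 = 0.766710.

0.767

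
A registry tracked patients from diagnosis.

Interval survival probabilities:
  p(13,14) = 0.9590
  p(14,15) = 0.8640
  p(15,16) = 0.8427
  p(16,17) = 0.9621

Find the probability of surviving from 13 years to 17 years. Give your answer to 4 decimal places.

0.6718

Chaining the interval survival probabilities: 0.9590 × 0.8640 × 0.8427 × 0.9621.
= 0.671778.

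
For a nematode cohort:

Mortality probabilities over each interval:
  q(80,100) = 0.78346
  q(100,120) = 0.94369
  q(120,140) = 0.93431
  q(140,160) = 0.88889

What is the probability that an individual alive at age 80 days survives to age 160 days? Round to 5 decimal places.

0.00009

Chaining the interval survival probabilities: (1 − 0.78346) × (1 − 0.94369) × (1 − 0.93431) × (1 − 0.88889).
= 0.21654 × 0.05631 × 0.06569 × 0.11111 = 0.000089.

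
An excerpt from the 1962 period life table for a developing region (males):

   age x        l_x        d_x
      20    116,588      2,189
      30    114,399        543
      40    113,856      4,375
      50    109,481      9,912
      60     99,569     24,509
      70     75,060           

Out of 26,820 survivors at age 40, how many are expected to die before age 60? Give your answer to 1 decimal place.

The relevant probability is 1 − 99,569/113,856 = 0.125483.
Expected number = 26,820 × 0.125483 = 3365.5.

3365.5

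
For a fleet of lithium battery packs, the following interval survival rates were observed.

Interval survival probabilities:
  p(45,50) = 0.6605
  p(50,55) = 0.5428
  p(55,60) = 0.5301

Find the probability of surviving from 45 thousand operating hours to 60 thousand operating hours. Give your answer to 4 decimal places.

0.1901

P(survive 45→60) = 0.6605 × 0.5428 × 0.5301.
= 0.190051.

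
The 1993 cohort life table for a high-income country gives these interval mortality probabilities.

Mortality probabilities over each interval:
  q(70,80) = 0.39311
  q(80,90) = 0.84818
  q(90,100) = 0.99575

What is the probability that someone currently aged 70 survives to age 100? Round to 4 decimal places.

0.0004

The overall survival probability is (1 − 0.39311) × (1 − 0.84818) × (1 − 0.99575).
= 0.60689 × 0.15182 × 0.00425 = 0.000392.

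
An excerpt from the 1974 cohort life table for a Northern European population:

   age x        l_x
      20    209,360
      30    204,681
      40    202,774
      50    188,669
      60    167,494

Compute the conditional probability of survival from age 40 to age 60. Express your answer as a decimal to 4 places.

We want 20p40 = l_60/l_40.
The conditional survival probability is l_60/l_40 = 167,494/202,774 = 0.826013.

0.8260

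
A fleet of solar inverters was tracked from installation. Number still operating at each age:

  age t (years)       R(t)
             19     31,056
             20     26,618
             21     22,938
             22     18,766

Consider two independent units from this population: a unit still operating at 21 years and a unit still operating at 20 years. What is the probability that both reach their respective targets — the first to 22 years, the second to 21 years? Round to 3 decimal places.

p₁ = R(22)/R(21) = 18,766/22,938 = 0.818118; p₂ = R(21)/R(20) = 22,938/26,618 = 0.861748.
P(both) = p₁ × p₂ = 0.818118 × 0.861748 = 0.705012.

0.705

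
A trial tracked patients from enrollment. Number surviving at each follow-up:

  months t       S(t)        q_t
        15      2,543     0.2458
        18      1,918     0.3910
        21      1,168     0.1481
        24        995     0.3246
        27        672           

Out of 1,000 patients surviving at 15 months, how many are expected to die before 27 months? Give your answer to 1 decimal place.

The relevant probability is 1 − 672/2,543 = 0.735745.
Expected number = 1,000 × 0.735745 = 735.7.

735.7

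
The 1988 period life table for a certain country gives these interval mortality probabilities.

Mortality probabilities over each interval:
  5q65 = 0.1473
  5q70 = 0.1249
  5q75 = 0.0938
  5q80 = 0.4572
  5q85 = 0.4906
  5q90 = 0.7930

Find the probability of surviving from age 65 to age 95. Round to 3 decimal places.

0.039

30p65 = (1 − 0.1473) × (1 − 0.1249) × (1 − 0.0938) × (1 − 0.4572) × (1 − 0.4906) × (1 − 0.7930).
= 0.8527 × 0.8751 × 0.9062 × 0.5428 × 0.5094 × 0.2070 = 0.038703.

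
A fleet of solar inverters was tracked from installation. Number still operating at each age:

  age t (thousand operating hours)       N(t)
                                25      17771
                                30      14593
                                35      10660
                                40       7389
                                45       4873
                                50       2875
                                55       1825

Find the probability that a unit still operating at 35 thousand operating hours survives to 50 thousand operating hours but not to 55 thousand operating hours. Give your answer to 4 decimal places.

This is the probability of reaching 50 but not 55, conditional on being operational at 35: (N(50) − N(55)) / N(35).
= (2875 − 1825) / 10660 = 1050 / 10660 = 0.098499.

0.0985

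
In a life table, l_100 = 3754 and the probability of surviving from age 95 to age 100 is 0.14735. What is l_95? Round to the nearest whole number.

l_95 = l_100 / p = 3754 / 0.14735 = 25477.

25477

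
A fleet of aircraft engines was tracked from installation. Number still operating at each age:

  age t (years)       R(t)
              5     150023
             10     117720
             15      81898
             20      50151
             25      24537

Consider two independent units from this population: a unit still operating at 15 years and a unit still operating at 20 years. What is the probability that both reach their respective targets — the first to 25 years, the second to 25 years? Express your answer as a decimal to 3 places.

0.147

p₁ = R(25)/R(15) = 24537/81898 = 0.299604; p₂ = R(25)/R(20) = 24537/50151 = 0.489262.
P(both) = p₁ × p₂ = 0.299604 × 0.489262 = 0.146585.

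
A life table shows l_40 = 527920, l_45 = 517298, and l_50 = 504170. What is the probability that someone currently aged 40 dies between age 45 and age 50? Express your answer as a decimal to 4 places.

0.0249

We want 5|5q40 = (l_45 − l_50)/l_40.
This is the probability of reaching 45 but not 50, conditional on being alive at 40: (l_45 − l_50) / l_40.
= (517298 − 504170) / 527920 = 13128 / 527920 = 0.024867.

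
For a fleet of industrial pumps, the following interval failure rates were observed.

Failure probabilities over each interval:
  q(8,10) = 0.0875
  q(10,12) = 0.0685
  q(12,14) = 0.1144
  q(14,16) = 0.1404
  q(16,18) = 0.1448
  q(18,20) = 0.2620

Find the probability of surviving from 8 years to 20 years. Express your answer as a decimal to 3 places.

P(survive 8→20) = (1 − 0.0875) × (1 − 0.0685) × (1 − 0.1144) × (1 − 0.1404) × (1 − 0.1448) × (1 − 0.2620).
= 0.9125 × 0.9315 × 0.8856 × 0.8596 × 0.8552 × 0.7380 = 0.408389.

0.408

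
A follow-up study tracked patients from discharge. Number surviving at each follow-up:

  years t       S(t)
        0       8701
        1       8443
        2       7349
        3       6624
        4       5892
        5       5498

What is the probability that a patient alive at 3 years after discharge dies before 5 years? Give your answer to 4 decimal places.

0.1700

P(die before 5 | alive at 3) = 1 − S(5)/S(3) = 1 − 5498/6624 = (1126)/6624 = 0.169988.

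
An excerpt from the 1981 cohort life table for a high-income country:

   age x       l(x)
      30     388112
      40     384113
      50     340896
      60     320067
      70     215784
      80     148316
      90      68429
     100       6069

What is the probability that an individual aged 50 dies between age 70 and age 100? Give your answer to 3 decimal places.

0.615

This is the probability of reaching 70 but not 100, conditional on being alive at 50: (l(70) − l(100)) / l(50).
= (215784 − 6069) / 340896 = 209715 / 340896 = 0.615188.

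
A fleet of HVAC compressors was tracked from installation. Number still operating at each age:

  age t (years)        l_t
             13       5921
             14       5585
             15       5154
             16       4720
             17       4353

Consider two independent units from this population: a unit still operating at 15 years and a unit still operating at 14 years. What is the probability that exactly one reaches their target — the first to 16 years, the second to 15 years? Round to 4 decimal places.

p₁ = l_16/l_15 = 4720/5154 = 0.915794; p₂ = l_15/l_14 = 5154/5585 = 0.922829.
P(exactly one) = p₁(1−p₂) + (1−p₁)p₂ = 0.070673 + 0.077708 = 0.148380.

0.1484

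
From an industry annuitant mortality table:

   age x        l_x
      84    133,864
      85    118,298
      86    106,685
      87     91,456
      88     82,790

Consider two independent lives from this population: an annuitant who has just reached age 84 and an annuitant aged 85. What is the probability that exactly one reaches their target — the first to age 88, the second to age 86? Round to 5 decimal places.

p₁ = l_88/l_84 = 82,790/133,864 = 0.618464; p₂ = l_86/l_85 = 106,685/118,298 = 0.901833.
P(exactly one) = p₁(1−p₂) + (1−p₁)p₂ = 0.060713 + 0.344082 = 0.404795.

0.40479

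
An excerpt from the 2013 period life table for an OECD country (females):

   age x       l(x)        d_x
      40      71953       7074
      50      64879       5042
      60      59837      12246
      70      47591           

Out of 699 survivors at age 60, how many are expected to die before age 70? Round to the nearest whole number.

143

The relevant probability is 1 − 47591/59837 = 0.204656.
Expected number = 699 × 0.204656 = 143.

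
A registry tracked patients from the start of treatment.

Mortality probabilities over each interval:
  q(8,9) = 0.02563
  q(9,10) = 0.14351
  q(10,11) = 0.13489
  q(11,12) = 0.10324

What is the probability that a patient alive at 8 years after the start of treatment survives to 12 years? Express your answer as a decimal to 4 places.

Survival from 8 to 12 is the product of surviving each interval: (1 − 0.02563) × (1 − 0.14351) × (1 − 0.13489) × (1 − 0.10324).
= 0.97437 × 0.85649 × 0.86511 × 0.89676 = 0.647431.

0.6474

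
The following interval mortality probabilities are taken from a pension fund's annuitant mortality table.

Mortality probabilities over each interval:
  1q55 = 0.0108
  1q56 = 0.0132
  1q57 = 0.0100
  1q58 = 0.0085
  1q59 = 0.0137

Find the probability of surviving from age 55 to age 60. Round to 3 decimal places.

5p55 = (1 − 0.0108) × (1 − 0.0132) × (1 − 0.0100) × (1 − 0.0085) × (1 − 0.0137).
= 0.9892 × 0.9868 × 0.9900 × 0.9915 × 0.9863 = 0.945040.

0.945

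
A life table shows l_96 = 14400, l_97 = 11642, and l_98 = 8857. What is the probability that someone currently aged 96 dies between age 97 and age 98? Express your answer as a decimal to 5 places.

0.19340

We want 1|1q96 = (l_97 − l_98)/l_96.
This is the probability of reaching 97 but not 98, conditional on being alive at 96: (l_97 − l_98) / l_96.
= (11642 − 8857) / 14400 = 2785 / 14400 = 0.193403.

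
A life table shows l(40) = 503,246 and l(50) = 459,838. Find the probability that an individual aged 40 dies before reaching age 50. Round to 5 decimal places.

P(die before 50 | alive at 40) = 1 − l(50)/l(40) = 1 − 459,838/503,246 = (43,408)/503,246 = 0.086256.

0.08626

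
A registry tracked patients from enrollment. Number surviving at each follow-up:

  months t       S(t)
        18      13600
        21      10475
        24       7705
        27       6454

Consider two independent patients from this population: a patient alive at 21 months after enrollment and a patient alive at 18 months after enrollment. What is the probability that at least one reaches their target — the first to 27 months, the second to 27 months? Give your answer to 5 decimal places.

0.79830

p₁ = S(27)/S(21) = 6454/10475 = 0.616134; p₂ = S(27)/S(18) = 6454/13600 = 0.474559.
P(at least one) = 1 − (1−p₁)(1−p₂) = 1 − 0.383866 × 0.525441 = 0.798301.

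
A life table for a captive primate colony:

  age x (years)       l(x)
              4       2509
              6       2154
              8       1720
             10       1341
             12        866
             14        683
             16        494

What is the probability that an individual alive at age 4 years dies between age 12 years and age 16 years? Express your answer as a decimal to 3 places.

0.148

This is the probability of reaching 12 but not 16, conditional on being alive at 4: (l(12) − l(16)) / l(4).
= (866 − 494) / 2509 = 372 / 2509 = 0.148266.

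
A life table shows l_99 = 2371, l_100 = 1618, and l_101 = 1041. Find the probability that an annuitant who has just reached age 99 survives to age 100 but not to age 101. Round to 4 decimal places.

0.2434

We want 1|1q99 = (l_100 − l_101)/l_99.
This is the probability of reaching 100 but not 101, conditional on being alive at 99: (l_100 − l_101) / l_99.
= (1618 − 1041) / 2371 = 577 / 2371 = 0.243357.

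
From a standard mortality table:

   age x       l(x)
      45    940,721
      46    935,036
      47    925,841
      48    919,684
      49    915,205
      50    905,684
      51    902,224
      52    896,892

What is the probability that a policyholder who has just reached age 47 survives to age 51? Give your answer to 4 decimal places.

The conditional survival probability is l(51)/l(47) = 902,224/925,841 = 0.974491.

0.9745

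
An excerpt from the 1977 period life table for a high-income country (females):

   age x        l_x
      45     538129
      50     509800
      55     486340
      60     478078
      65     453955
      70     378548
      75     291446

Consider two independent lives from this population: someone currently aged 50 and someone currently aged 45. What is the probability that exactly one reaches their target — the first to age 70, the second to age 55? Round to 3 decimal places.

p₁ = l_70/l_50 = 378548/509800 = 0.742542; p₂ = l_55/l_45 = 486340/538129 = 0.903761.
P(exactly one) = p₁(1−p₂) + (1−p₁)p₂ = 0.071461 + 0.232680 = 0.304142.

0.304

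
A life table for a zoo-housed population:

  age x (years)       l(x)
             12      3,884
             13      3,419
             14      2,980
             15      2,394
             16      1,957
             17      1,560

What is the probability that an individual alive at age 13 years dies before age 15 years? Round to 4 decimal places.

0.2998

P(die before 15 | alive at 13) = 1 − l(15)/l(13) = 1 − 2,394/3,419 = (1,025)/3,419 = 0.299795.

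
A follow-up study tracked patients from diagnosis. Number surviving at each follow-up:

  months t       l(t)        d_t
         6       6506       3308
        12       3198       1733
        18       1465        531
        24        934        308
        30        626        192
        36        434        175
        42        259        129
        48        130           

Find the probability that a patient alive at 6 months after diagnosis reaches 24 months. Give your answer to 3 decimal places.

The conditional survival probability is l(24)/l(6) = 934/6506 = 0.143560.

0.144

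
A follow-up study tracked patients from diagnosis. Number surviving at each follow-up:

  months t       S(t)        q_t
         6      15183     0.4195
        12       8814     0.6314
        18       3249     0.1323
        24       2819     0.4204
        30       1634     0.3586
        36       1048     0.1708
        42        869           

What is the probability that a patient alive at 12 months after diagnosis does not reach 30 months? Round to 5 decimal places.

P(die before 30 | alive at 12) = 1 − S(30)/S(12) = 1 − 1634/8814 = (7180)/8814 = 0.814613.

0.81461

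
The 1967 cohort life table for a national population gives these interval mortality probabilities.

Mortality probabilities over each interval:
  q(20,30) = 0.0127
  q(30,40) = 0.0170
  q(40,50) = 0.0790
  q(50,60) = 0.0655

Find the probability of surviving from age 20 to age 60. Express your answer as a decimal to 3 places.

Chaining the interval survival probabilities: (1 − 0.0127) × (1 − 0.0170) × (1 − 0.0790) × (1 − 0.0655).
= 0.9873 × 0.9830 × 0.9210 × 0.9345 = 0.835298.

0.835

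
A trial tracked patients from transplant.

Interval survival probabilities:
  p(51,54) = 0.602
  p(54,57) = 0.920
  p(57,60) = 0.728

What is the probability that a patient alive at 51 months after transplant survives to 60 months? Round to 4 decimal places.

P(survive 51→60) = 0.602 × 0.920 × 0.728.
= 0.403196.

0.4032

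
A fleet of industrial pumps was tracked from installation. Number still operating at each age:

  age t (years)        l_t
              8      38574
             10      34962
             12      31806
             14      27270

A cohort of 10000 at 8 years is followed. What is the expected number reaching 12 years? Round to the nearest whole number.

The relevant probability is 31806/38574 = 0.824545.
Expected number = 10000 × 0.824545 = 8245.

8245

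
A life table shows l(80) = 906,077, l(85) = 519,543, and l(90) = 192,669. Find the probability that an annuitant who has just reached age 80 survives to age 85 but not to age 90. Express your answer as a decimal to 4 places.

0.3608

This is the probability of reaching 85 but not 90, conditional on being alive at 80: (l(85) − l(90)) / l(80).
= (519,543 − 192,669) / 906,077 = 326,874 / 906,077 = 0.360757.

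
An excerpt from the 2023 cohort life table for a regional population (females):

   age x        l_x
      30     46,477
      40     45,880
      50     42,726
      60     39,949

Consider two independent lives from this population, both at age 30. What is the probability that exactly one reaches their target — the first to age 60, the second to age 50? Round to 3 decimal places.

0.198

p₁ = l_60/l_30 = 39,949/46,477 = 0.859543; p₂ = l_50/l_30 = 42,726/46,477 = 0.919293.
P(exactly one) = p₁(1−p₂) + (1−p₁)p₂ = 0.069371 + 0.129121 = 0.198492.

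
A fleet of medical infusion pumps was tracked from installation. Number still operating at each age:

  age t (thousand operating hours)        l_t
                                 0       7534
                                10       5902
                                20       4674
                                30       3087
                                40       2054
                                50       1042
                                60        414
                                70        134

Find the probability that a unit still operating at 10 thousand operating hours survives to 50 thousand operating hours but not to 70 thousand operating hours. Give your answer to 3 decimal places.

0.154

This is the probability of reaching 50 but not 70, conditional on being operational at 10: (l_50 − l_70) / l_10.
= (1042 − 134) / 5902 = 908 / 5902 = 0.153846.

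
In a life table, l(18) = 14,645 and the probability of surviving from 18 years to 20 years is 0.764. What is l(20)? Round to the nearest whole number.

11189

l(20) = l(18) × p = 14,645 × 0.764 = 11189.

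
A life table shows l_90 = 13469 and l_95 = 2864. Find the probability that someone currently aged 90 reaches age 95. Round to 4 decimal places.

The conditional survival probability is l_95/l_90 = 2864/13469 = 0.212636.

0.2126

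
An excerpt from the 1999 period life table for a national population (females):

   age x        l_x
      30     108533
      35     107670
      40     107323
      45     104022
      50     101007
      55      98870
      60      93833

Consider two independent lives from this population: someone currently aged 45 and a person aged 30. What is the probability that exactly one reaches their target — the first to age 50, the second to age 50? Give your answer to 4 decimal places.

p₁ = l_50/l_45 = 101007/104022 = 0.971016; p₂ = l_50/l_30 = 101007/108533 = 0.930657.
P(exactly one) = p₁(1−p₂) + (1−p₁)p₂ = 0.067333 + 0.026974 = 0.094307.

0.0943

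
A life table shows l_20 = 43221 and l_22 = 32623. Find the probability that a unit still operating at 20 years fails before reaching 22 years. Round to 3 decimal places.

0.245

P(fail before 22 | operational at 20) = 1 − l_22/l_20 = 1 − 32623/43221 = (10598)/43221 = 0.245205.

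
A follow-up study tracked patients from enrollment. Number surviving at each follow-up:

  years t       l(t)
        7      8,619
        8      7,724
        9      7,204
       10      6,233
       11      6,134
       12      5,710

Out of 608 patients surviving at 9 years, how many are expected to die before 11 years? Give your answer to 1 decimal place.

90.3

The relevant probability is 1 − 6,134/7,204 = 0.148529.
Expected number = 608 × 0.148529 = 90.3.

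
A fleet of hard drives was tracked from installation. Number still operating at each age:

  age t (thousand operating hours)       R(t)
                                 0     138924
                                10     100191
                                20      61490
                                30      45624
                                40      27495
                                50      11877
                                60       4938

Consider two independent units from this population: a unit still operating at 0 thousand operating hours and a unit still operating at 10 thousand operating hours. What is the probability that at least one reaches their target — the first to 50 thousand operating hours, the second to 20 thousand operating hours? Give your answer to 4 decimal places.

p₁ = R(50)/R(0) = 11877/138924 = 0.085493; p₂ = R(20)/R(10) = 61490/100191 = 0.613728.
P(at least one) = 1 − (1−p₁)(1−p₂) = 1 − 0.914507 × 0.386272 = 0.646752.

0.6468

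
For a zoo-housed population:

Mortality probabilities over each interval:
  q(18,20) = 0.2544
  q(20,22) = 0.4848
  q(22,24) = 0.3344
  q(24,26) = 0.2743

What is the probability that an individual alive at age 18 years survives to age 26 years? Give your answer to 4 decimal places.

P(survive 18→26) = (1 − 0.2544) × (1 − 0.4848) × (1 − 0.3344) × (1 − 0.2743).
= 0.7456 × 0.5152 × 0.6656 × 0.7257 = 0.185546.

0.1855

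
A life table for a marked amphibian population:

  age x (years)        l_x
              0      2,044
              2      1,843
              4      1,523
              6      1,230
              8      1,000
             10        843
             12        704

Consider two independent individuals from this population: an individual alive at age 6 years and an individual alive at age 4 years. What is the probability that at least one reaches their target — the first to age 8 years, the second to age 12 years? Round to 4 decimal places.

0.8994

p₁ = l_8/l_6 = 1,000/1,230 = 0.813008; p₂ = l_12/l_4 = 704/1,523 = 0.462246.
P(at least one) = 1 − (1−p₁)(1−p₂) = 1 − 0.186992 × 0.537754 = 0.899444.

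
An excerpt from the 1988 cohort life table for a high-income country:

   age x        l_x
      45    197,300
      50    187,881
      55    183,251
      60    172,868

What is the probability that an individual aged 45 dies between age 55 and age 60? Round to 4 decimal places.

We want 10|5q45 = (l_55 − l_60)/l_45.
This is the probability of reaching 55 but not 60, conditional on being alive at 45: (l_55 − l_60) / l_45.
= (183,251 − 172,868) / 197,300 = 10,383 / 197,300 = 0.052625.

0.0526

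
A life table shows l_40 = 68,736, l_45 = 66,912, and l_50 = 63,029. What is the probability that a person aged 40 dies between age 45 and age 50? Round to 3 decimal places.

0.056

We want 5|5q40 = (l_45 − l_50)/l_40.
This is the probability of reaching 45 but not 50, conditional on being alive at 40: (l_45 − l_50) / l_40.
= (66,912 − 63,029) / 68,736 = 3,883 / 68,736 = 0.056492.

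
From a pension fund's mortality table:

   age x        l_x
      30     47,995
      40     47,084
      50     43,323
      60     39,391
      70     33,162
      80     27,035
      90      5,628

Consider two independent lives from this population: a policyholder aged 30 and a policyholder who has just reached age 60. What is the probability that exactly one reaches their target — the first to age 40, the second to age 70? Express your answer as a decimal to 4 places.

0.1711

p₁ = l_40/l_30 = 47,084/47,995 = 0.981019; p₂ = l_70/l_60 = 33,162/39,391 = 0.841867.
P(exactly one) = p₁(1−p₂) + (1−p₁)p₂ = 0.155131 + 0.015979 = 0.171111.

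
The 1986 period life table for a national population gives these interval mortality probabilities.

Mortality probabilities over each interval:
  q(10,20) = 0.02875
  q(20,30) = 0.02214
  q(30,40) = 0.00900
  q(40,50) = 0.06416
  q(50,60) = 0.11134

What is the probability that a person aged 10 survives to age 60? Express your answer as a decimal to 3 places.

0.783

The overall survival probability is (1 − 0.02875) × (1 − 0.02214) × (1 − 0.00900) × (1 − 0.06416) × (1 − 0.11134).
= 0.97125 × 0.97786 × 0.99100 × 0.93584 × 0.88866 = 0.782742.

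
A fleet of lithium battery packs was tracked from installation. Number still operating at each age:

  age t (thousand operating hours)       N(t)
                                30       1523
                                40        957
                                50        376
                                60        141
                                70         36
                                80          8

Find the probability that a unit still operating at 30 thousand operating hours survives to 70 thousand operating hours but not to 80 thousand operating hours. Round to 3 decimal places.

This is the probability of reaching 70 but not 80, conditional on being operational at 30: (N(70) − N(80)) / N(30).
= (36 − 8) / 1523 = 28 / 1523 = 0.018385.

0.018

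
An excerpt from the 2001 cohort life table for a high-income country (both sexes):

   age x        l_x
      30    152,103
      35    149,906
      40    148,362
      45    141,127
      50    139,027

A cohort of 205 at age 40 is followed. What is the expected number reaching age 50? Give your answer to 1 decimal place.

The relevant probability is 139,027/148,362 = 0.937080.
Expected number = 205 × 0.937080 = 192.1.

192.1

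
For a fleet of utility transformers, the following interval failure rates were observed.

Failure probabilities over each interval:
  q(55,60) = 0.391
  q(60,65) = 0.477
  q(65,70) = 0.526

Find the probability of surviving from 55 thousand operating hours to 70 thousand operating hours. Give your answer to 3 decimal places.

0.151

Survival from 55 to 70 is the product of surviving each interval: (1 − 0.391) × (1 − 0.477) × (1 − 0.526).
= 0.609 × 0.523 × 0.474 = 0.150972.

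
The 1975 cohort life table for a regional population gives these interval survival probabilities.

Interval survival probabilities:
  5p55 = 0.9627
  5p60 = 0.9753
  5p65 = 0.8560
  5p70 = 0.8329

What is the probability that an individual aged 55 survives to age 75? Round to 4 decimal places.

0.6694

The overall survival probability is 0.9627 × 0.9753 × 0.8560 × 0.8329.
= 0.669416.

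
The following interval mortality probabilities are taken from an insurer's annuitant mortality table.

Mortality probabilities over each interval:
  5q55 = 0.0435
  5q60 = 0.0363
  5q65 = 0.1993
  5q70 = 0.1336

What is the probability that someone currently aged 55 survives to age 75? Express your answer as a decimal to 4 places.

0.6395

Chaining the interval survival probabilities: (1 − 0.0435) × (1 − 0.0363) × (1 − 0.1993) × (1 − 0.1336).
= 0.9565 × 0.9637 × 0.8007 × 0.8664 = 0.639463.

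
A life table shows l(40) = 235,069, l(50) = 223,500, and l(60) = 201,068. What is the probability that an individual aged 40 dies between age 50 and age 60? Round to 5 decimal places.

This is the probability of reaching 50 but not 60, conditional on being alive at 40: (l(50) − l(60)) / l(40).
= (223,500 − 201,068) / 235,069 = 22,432 / 235,069 = 0.095427.

0.09543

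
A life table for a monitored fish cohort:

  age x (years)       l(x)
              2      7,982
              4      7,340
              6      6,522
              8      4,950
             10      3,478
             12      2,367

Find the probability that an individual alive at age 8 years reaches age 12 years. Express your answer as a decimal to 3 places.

0.478

The conditional survival probability is l(12)/l(8) = 2,367/4,950 = 0.478182.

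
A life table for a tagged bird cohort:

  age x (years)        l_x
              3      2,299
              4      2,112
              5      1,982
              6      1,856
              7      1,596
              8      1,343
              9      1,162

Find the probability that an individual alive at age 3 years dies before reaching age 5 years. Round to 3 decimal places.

0.138

P(die before 5 | alive at 3) = 1 − l_5/l_3 = 1 − 1,982/2,299 = (317)/2,299 = 0.137886.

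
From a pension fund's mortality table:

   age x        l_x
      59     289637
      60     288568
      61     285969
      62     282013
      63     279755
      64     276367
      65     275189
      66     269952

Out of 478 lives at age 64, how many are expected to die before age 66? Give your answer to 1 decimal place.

The relevant probability is 1 − 269952/276367 = 0.023212.
Expected number = 478 × 0.023212 = 11.1.

11.1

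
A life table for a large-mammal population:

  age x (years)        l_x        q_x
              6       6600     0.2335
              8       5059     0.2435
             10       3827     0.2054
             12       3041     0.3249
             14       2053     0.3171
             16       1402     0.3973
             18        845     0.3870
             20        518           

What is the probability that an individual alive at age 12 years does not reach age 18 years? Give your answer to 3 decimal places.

P(die before 18 | alive at 12) = 1 − l_18/l_12 = 1 − 845/3041 = (2196)/3041 = 0.722131.

0.722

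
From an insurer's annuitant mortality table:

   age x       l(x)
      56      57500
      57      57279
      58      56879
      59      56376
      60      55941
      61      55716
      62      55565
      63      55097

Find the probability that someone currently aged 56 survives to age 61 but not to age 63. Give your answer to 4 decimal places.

This is the probability of reaching 61 but not 63, conditional on being alive at 56: (l(61) − l(63)) / l(56).
= (55716 − 55097) / 57500 = 619 / 57500 = 0.010765.

0.0108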